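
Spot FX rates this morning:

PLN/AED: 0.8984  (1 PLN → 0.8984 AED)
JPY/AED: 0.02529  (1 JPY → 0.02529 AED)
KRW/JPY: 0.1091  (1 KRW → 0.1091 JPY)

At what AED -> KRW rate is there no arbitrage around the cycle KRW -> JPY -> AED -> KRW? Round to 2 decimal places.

362.43

Known legs of the cycle: 0.1091 × 0.02529 = 0.002759139
For no arbitrage the full-cycle product must be 1, so the missing rate is 1 / 0.002759139 ≈ 362.4319.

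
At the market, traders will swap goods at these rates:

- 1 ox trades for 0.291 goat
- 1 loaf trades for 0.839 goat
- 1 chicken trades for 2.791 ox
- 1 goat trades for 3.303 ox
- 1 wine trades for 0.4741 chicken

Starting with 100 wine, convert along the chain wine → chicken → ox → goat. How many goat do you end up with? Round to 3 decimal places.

100 wine × 0.4741 = 47.41 chicken
47.41 chicken × 2.791 = 132.32131 ox
132.32131 ox × 0.291 = 38.50550121 goat

38.506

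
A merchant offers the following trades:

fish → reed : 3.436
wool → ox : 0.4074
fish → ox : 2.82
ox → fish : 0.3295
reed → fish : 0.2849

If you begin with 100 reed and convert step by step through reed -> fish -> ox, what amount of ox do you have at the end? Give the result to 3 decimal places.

100 reed × 0.2849 = 28.49 fish
28.49 fish × 2.82 = 80.3418 ox

80.342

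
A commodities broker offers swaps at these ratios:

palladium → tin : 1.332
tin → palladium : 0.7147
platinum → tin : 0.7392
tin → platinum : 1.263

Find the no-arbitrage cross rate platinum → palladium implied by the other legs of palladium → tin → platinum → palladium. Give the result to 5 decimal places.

0.59442

Known legs of the cycle: 1.332 × 1.263 = 1.682316
For no arbitrage the full-cycle product must be 1, so the missing rate is 1 / 1.682316 ≈ 0.5944186.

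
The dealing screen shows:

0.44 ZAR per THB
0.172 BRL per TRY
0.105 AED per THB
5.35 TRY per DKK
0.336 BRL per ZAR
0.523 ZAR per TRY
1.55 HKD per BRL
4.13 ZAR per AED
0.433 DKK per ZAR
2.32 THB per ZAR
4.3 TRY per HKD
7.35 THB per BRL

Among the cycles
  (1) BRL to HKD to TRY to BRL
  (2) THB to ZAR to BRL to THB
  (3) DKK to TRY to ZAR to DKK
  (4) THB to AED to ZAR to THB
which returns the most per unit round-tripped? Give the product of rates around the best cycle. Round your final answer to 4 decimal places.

1.2116

(1) 1.55 × 4.3 × 0.172 = 1.14638
(2) 0.44 × 0.336 × 7.35 = 1.08662
(3) 5.35 × 0.523 × 0.433 = 1.21156
(4) 0.105 × 4.13 × 2.32 = 1.00607
Highest is cycle (3) at 1.2116 (>1, arbitrage).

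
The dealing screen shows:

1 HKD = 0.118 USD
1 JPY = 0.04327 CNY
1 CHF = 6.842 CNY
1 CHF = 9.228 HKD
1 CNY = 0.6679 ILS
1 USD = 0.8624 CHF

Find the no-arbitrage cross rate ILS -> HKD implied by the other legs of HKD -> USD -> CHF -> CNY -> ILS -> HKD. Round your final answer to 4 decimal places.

2.1504

Known legs of the cycle: 0.118 × 0.8624 × 6.842 × 0.6679 = 0.46503460163776
For no arbitrage the full-cycle product must be 1, so the missing rate is 1 / 0.46503460163776 ≈ 2.150378.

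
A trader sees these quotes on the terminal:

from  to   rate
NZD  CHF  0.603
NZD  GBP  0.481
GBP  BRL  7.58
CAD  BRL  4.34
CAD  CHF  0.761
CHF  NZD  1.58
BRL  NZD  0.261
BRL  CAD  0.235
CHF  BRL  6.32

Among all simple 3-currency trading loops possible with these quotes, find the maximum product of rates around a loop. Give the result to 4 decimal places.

CHF→BRL→CAD→CHF: 6.32 × 0.235 × 0.761 = 1.13024
CHF→BRL→NZD→CHF: 6.32 × 0.261 × 0.603 = 0.99466
BRL→NZD→GBP→BRL: 0.261 × 0.481 × 7.58 = 0.95160
Maximum is CHF→BRL→CAD→CHF at 1.1302; arbitrage exists.

1.1302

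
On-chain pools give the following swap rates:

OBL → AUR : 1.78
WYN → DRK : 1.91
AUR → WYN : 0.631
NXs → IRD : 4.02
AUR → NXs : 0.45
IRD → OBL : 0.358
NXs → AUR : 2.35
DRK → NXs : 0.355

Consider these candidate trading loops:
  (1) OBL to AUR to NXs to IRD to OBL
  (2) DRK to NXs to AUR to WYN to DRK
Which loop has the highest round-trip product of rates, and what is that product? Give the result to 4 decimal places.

(1) 1.78 × 0.45 × 4.02 × 0.358 = 1.15277
(2) 0.355 × 2.35 × 0.631 × 1.91 = 1.00545
Highest is cycle (1) at 1.1528 (>1, arbitrage).

1.1528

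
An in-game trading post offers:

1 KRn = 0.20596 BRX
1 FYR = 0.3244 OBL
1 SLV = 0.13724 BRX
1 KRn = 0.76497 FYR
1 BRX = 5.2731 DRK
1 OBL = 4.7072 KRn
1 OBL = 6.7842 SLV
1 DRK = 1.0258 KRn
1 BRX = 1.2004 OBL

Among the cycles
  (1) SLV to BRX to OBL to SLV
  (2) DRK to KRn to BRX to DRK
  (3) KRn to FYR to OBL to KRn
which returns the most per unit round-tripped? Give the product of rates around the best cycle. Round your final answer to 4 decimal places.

(1) 0.13724 × 1.2004 × 6.7842 = 1.11765
(2) 1.0258 × 0.20596 × 5.2731 = 1.11407
(3) 0.76497 × 0.3244 × 4.7072 = 1.16812
Highest is cycle (3) at 1.1681 (>1, arbitrage).

1.1681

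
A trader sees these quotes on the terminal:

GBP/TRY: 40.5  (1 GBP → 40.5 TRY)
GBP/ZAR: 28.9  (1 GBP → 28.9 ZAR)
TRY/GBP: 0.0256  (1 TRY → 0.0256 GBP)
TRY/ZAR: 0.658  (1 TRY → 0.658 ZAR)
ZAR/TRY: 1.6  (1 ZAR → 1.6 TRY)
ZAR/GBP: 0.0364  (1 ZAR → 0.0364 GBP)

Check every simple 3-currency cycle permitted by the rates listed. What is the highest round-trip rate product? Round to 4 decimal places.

1.1837

TRY→GBP→ZAR→TRY: 0.0256 × 28.9 × 1.6 = 1.18374
TRY→ZAR→GBP→TRY: 0.658 × 0.0364 × 40.5 = 0.97002
Maximum is TRY→GBP→ZAR→TRY at 1.1837; arbitrage exists.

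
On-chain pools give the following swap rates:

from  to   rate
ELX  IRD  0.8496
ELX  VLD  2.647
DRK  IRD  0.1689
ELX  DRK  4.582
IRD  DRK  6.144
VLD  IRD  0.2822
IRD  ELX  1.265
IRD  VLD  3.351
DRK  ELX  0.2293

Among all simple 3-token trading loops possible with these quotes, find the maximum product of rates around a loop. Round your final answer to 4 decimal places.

1.1969

IRD→DRK→ELX→IRD: 6.144 × 0.2293 × 0.8496 = 1.19693
IRD→ELX→DRK→IRD: 1.265 × 4.582 × 0.1689 = 0.97898
IRD→ELX→VLD→IRD: 1.265 × 2.647 × 0.2822 = 0.94493
Maximum is IRD→DRK→ELX→IRD at 1.1969; arbitrage exists.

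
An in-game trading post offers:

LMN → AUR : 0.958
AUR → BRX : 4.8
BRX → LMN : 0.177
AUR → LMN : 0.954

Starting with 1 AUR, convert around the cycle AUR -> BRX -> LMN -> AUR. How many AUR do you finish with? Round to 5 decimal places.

1 AUR × 4.8 = 4.8 BRX
4.8 BRX × 0.177 = 0.8496 LMN
0.8496 LMN × 0.958 = 0.8139168 AUR

0.81392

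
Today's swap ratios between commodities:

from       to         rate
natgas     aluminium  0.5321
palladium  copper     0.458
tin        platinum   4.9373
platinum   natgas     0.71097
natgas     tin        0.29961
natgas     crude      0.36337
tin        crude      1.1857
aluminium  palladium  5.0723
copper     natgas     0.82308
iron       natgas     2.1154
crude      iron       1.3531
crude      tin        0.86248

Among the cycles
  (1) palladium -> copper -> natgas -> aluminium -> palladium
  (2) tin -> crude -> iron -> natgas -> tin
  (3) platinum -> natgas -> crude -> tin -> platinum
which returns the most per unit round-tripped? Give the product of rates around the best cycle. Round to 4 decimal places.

1.1001

(1) 0.458 × 0.82308 × 0.5321 × 5.0723 = 1.01743
(2) 1.1857 × 1.3531 × 2.1154 × 0.29961 = 1.01684
(3) 0.71097 × 0.36337 × 0.86248 × 4.9373 = 1.10012
Highest is cycle (3) at 1.1001 (>1, arbitrage).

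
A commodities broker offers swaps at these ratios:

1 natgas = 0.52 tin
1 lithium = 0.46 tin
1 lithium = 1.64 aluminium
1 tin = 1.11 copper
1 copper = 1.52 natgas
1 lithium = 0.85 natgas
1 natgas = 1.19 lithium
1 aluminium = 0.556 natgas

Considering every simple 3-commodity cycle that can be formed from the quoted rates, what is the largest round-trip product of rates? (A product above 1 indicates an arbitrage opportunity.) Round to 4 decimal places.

1.0851

aluminium→natgas→lithium→aluminium: 0.556 × 1.19 × 1.64 = 1.08509
natgas→tin→copper→natgas: 0.52 × 1.11 × 1.52 = 0.87734
Maximum is aluminium→natgas→lithium→aluminium at 1.0851; arbitrage exists.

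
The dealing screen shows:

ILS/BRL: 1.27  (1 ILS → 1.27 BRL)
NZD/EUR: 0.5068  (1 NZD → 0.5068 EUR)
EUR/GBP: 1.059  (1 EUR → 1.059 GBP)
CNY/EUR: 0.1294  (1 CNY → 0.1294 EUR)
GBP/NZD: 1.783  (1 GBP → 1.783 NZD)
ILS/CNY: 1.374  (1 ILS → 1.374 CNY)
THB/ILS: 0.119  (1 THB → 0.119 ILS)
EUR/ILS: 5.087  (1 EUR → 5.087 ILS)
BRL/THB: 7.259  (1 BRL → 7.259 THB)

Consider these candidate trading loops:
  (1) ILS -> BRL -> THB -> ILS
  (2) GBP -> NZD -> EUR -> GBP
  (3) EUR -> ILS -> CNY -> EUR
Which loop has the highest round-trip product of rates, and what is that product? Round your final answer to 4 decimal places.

1.0971

(1) 1.27 × 7.259 × 0.119 = 1.09705
(2) 1.783 × 0.5068 × 1.059 = 0.95694
(3) 5.087 × 1.374 × 0.1294 = 0.90445
Highest is cycle (1) at 1.0971 (>1, arbitrage).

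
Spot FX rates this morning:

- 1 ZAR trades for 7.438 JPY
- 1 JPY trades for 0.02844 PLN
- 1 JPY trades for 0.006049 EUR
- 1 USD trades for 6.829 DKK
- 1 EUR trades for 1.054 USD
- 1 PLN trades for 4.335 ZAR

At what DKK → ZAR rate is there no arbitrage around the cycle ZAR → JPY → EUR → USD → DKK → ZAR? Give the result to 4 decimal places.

Known legs of the cycle: 7.438 × 0.006049 × 1.054 × 6.829 = 0.323845213239892
For no arbitrage the full-cycle product must be 1, so the missing rate is 1 / 0.323845213239892 ≈ 3.087895.

3.0879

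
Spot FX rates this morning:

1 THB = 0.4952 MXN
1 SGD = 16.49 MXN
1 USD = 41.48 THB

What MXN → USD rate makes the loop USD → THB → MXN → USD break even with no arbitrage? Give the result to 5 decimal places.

Known legs of the cycle: 41.48 × 0.4952 = 20.540896
For no arbitrage the full-cycle product must be 1, so the missing rate is 1 / 20.540896 ≈ 0.0486834.

0.04868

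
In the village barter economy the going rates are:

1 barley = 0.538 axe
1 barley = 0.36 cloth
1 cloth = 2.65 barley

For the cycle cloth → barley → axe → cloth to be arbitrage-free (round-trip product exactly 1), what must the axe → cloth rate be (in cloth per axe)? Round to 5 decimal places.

Known legs of the cycle: 2.65 × 0.538 = 1.4257
For no arbitrage the full-cycle product must be 1, so the missing rate is 1 / 1.4257 ≈ 0.7014098.

0.70141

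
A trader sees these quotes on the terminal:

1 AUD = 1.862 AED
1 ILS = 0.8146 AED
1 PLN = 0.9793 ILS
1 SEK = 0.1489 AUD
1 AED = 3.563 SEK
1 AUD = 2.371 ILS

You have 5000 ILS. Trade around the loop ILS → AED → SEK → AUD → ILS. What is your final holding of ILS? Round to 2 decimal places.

5123.38

5000 ILS × 0.8146 = 4073 AED
4073 AED × 3.563 = 14512.099 SEK
14512.099 SEK × 0.1489 = 2160.8515411 AUD
2160.8515411 AUD × 2.371 = 5123.3790039481 ILS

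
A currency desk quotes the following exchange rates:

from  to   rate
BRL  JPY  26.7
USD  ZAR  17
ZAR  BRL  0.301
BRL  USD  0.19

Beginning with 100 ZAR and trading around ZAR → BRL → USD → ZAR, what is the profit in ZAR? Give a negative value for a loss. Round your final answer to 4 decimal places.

100 ZAR × 0.301 = 30.1 BRL
30.1 BRL × 0.19 = 5.719 USD
5.719 USD × 17 = 97.223 ZAR
Net change: 97.223 − 100 = -2.777 ZAR

-2.7770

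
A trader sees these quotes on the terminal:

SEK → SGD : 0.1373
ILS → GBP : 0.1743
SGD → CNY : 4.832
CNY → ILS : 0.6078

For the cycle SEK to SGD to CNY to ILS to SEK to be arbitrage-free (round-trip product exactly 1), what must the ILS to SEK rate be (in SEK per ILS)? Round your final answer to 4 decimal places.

2.4799

Known legs of the cycle: 0.1373 × 4.832 × 0.6078 = 0.40323494208
For no arbitrage the full-cycle product must be 1, so the missing rate is 1 / 0.40323494208 ≈ 2.479944.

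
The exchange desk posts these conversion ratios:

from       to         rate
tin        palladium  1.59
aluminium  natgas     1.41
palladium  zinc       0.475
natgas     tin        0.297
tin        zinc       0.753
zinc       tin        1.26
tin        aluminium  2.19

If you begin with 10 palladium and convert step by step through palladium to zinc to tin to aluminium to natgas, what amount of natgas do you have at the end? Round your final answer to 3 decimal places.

18.481

10 palladium × 0.475 = 4.75 zinc
4.75 zinc × 1.26 = 5.985 tin
5.985 tin × 2.19 = 13.10715 aluminium
13.10715 aluminium × 1.41 = 18.4810815 natgas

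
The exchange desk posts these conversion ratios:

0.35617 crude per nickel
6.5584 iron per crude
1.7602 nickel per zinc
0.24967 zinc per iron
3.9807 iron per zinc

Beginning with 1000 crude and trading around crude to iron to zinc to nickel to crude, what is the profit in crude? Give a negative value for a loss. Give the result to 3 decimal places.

1000 crude × 6.5584 = 6558.4 iron
6558.4 iron × 0.24967 = 1637.435728 zinc
1637.435728 zinc × 1.7602 = 2882.2143684256 nickel
2882.2143684256 nickel × 0.35617 = 1026.558291602145952 crude
Net change: 1026.558291602145952 − 1000 = 26.558291602145952 crude

26.558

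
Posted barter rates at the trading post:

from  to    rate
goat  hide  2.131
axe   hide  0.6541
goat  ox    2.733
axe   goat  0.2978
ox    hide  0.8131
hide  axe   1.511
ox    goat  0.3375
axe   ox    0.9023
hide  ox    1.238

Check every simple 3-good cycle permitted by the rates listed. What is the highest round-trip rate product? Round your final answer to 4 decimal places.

hide→axe→ox→hide: 1.511 × 0.9023 × 0.8131 = 1.10856
hide→axe→goat→hide: 1.511 × 0.2978 × 2.131 = 0.95890
hide→ox→goat→hide: 1.238 × 0.3375 × 2.131 = 0.89039
Maximum is hide→axe→ox→hide at 1.1086; arbitrage exists.

1.1086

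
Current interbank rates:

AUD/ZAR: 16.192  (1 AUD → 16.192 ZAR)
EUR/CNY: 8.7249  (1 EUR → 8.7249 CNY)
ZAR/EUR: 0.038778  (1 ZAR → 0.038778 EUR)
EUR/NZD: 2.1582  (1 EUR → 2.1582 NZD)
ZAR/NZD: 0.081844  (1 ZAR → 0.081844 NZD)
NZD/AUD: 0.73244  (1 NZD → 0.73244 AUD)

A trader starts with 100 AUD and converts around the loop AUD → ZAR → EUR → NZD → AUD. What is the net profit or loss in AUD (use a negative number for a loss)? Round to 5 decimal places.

100 AUD × 16.192 = 1619.2 ZAR
1619.2 ZAR × 0.038778 = 62.7893376 EUR
62.7893376 EUR × 2.1582 = 135.51194840832 NZD
135.51194840832 NZD × 0.73244 = 99.2543714921899008 AUD
Net change: 99.2543714921899008 − 100 = -0.7456285078100992 AUD

-0.74563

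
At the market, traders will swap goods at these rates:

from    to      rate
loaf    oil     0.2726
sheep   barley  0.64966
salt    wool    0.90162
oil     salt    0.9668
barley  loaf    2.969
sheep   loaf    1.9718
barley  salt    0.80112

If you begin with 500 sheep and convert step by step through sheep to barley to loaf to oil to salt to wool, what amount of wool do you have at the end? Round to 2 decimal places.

229.17

500 sheep × 0.64966 = 324.83 barley
324.83 barley × 2.969 = 964.42027 loaf
964.42027 loaf × 0.2726 = 262.900965602 oil
262.900965602 oil × 0.9668 = 254.1726535440136 salt
254.1726535440136 salt × 0.90162 = 229.167147888353542032 wool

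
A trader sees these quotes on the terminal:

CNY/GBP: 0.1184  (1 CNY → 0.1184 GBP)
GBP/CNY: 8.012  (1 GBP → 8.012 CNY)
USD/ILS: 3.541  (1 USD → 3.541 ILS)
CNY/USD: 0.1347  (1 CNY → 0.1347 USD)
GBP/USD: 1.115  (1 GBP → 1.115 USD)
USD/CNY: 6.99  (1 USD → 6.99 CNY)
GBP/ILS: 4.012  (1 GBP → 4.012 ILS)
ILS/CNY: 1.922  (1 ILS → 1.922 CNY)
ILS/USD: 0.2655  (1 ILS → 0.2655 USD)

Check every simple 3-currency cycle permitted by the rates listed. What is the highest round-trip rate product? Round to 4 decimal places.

CNY→GBP→USD→CNY: 0.1184 × 1.115 × 6.99 = 0.92279
CNY→USD→ILS→CNY: 0.1347 × 3.541 × 1.922 = 0.91674
CNY→GBP→ILS→CNY: 0.1184 × 4.012 × 1.922 = 0.91299
Maximum is CNY→GBP→USD→CNY at 0.9228; no arbitrage — every cycle loses value.

0.9228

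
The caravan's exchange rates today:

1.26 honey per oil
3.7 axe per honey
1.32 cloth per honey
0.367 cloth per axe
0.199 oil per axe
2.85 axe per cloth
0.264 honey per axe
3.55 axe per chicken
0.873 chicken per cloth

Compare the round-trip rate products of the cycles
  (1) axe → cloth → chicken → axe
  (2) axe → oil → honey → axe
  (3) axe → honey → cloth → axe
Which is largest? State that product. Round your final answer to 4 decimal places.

1.1374

(1) 0.367 × 0.873 × 3.55 = 1.13739
(2) 0.199 × 1.26 × 3.7 = 0.92774
(3) 0.264 × 1.32 × 2.85 = 0.99317
Highest is cycle (1) at 1.1374 (>1, arbitrage).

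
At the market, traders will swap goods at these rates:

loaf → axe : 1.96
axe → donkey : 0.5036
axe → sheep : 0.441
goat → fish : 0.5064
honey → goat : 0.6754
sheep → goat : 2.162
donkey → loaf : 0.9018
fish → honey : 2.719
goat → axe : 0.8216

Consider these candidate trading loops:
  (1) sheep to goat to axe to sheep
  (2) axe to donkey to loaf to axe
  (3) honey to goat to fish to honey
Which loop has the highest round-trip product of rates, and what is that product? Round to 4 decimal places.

0.9300

(1) 2.162 × 0.8216 × 0.441 = 0.78335
(2) 0.5036 × 0.9018 × 1.96 = 0.89013
(3) 0.6754 × 0.5064 × 2.719 = 0.92996
Highest is cycle (3) at 0.9300 (≤1, no arbitrage).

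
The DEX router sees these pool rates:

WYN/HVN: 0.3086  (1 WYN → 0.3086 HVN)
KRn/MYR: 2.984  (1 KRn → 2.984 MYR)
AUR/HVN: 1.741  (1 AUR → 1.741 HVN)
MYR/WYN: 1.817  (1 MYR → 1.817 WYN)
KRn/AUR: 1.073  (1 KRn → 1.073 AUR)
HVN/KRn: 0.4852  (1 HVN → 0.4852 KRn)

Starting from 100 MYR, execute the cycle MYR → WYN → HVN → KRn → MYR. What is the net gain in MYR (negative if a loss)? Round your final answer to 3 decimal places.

-18.816

100 MYR × 1.817 = 181.7 WYN
181.7 WYN × 0.3086 = 56.07262 HVN
56.07262 HVN × 0.4852 = 27.206435224 KRn
27.206435224 KRn × 2.984 = 81.184002708416 MYR
Net change: 81.184002708416 − 100 = -18.815997291584 MYR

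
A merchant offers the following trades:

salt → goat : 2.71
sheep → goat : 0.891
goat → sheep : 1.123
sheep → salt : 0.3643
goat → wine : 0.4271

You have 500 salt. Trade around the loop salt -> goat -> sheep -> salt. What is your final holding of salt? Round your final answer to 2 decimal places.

500 salt × 2.71 = 1355 goat
1355 goat × 1.123 = 1521.665 sheep
1521.665 sheep × 0.3643 = 554.3425595 salt

554.34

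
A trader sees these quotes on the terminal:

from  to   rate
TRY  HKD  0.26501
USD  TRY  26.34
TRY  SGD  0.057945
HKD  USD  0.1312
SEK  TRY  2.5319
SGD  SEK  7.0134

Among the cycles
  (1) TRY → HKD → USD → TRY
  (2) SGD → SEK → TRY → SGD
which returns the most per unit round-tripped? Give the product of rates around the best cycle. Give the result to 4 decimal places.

(1) 0.26501 × 0.1312 × 26.34 = 0.91582
(2) 7.0134 × 2.5319 × 0.057945 = 1.02894
Highest is cycle (2) at 1.0289 (>1, arbitrage).

1.0289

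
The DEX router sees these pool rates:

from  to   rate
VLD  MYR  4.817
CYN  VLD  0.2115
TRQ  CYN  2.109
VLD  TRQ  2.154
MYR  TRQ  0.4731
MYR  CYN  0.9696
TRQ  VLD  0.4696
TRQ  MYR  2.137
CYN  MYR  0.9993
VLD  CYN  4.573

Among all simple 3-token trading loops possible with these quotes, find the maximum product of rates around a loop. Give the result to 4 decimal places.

1.0702

MYR→TRQ→VLD→MYR: 0.4731 × 0.4696 × 4.817 = 1.07018
MYR→TRQ→CYN→MYR: 0.4731 × 2.109 × 0.9993 = 0.99707
MYR→CYN→VLD→MYR: 0.9696 × 0.2115 × 4.817 = 0.98782
TRQ→CYN→VLD→TRQ: 2.109 × 0.2115 × 2.154 = 0.96080
Maximum is MYR→TRQ→VLD→MYR at 1.0702; arbitrage exists.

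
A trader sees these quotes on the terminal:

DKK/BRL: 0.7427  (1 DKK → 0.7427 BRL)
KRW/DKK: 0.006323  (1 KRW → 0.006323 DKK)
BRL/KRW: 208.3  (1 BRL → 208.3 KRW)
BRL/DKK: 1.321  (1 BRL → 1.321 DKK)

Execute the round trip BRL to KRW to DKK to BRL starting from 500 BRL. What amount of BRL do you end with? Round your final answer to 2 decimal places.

489.10

500 BRL × 208.3 = 104150 KRW
104150 KRW × 0.006323 = 658.54045 DKK
658.54045 DKK × 0.7427 = 489.097992215 BRL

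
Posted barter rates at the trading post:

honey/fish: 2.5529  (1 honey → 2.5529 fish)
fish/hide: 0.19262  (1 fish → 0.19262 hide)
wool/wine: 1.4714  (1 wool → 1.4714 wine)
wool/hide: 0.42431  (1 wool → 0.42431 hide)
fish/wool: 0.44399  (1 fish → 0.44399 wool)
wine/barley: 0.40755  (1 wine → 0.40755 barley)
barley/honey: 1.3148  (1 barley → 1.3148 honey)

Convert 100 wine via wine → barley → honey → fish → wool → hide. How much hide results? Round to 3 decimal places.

100 wine × 0.40755 = 40.755 barley
40.755 barley × 1.3148 = 53.584674 honey
53.584674 honey × 2.5529 = 136.7963142546 fish
136.7963142546 fish × 0.44399 = 60.736195565899854 wool
60.736195565899854 wool × 0.42431 = 25.77097514056696705074 hide

25.771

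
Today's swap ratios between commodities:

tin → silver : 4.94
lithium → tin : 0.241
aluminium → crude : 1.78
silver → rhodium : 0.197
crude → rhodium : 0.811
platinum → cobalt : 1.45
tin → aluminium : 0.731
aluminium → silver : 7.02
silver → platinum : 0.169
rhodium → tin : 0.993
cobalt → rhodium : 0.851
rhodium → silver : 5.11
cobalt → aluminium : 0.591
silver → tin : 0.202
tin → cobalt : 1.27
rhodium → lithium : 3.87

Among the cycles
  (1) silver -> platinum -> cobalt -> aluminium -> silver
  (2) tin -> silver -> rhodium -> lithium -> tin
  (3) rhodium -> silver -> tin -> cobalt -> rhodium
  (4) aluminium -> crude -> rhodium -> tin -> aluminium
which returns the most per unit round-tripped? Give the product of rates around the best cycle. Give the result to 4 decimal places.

1.1156

(1) 0.169 × 1.45 × 0.591 × 7.02 = 1.01667
(2) 4.94 × 0.197 × 3.87 × 0.241 = 0.90766
(3) 5.11 × 0.202 × 1.27 × 0.851 = 1.11559
(4) 1.78 × 0.811 × 0.993 × 0.731 = 1.04787
Highest is cycle (3) at 1.1156 (>1, arbitrage).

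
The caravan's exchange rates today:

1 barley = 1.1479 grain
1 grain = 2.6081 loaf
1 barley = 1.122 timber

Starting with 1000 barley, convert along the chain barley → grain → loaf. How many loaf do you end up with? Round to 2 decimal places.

2993.84

1000 barley × 1.1479 = 1147.9 grain
1147.9 grain × 2.6081 = 2993.83799 loaf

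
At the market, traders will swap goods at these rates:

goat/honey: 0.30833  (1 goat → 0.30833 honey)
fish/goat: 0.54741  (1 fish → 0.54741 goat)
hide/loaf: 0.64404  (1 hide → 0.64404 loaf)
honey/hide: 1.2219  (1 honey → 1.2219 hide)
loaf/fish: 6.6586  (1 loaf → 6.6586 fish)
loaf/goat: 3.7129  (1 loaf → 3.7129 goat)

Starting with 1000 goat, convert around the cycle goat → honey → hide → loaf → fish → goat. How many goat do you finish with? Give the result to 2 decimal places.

1000 goat × 0.30833 = 308.33 honey
308.33 honey × 1.2219 = 376.748427 hide
376.748427 hide × 0.64404 = 242.64105692508 loaf
242.64105692508 loaf × 6.6586 = 1615.649741641337688 fish
1615.649741641337688 fish × 0.54741 = 884.42282507188466378808 goat

884.42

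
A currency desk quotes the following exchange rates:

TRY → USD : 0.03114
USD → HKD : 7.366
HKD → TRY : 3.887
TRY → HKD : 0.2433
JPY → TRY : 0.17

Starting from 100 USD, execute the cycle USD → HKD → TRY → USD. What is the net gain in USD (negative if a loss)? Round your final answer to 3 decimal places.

100 USD × 7.366 = 736.6 HKD
736.6 HKD × 3.887 = 2863.1642 TRY
2863.1642 TRY × 0.03114 = 89.158933188 USD
Net change: 89.158933188 − 100 = -10.841066812 USD

-10.841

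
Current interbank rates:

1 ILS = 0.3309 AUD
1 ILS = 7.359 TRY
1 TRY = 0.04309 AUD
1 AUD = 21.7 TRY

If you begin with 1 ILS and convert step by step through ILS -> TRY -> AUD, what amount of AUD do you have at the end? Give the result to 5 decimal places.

1 ILS × 7.359 = 7.359 TRY
7.359 TRY × 0.04309 = 0.31709931 AUD

0.31710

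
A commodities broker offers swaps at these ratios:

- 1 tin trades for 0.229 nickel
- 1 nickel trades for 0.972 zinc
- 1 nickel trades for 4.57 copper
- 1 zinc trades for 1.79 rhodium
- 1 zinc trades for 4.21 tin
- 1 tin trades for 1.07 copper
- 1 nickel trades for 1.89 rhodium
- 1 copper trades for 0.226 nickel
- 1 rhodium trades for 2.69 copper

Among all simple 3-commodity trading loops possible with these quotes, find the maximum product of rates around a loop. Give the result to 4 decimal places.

1.1490

nickel→rhodium→copper→nickel: 1.89 × 2.69 × 0.226 = 1.14901
nickel→zinc→tin→nickel: 0.972 × 4.21 × 0.229 = 0.93710
Maximum is nickel→rhodium→copper→nickel at 1.1490; arbitrage exists.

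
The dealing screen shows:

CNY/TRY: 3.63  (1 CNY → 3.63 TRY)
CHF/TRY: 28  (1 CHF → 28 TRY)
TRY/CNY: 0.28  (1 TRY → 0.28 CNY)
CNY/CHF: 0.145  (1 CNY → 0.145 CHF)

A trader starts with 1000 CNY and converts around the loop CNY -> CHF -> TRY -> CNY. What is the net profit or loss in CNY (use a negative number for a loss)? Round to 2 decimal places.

1000 CNY × 0.145 = 145 CHF
145 CHF × 28 = 4060 TRY
4060 TRY × 0.28 = 1136.8 CNY
Net change: 1136.8 − 1000 = 136.8 CNY

136.80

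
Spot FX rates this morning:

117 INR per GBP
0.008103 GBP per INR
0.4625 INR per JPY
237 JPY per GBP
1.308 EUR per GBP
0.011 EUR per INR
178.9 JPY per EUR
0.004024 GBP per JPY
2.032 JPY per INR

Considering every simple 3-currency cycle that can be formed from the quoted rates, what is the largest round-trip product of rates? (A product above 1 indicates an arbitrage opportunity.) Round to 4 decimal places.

0.9567

GBP→INR→JPY→GBP: 117 × 2.032 × 0.004024 = 0.95668
EUR→JPY→GBP→EUR: 178.9 × 0.004024 × 1.308 = 0.94162
EUR→JPY→INR→EUR: 178.9 × 0.4625 × 0.011 = 0.91015
GBP→JPY→INR→GBP: 237 × 0.4625 × 0.008103 = 0.88819
Maximum is GBP→INR→JPY→GBP at 0.9567; no arbitrage — every cycle loses value.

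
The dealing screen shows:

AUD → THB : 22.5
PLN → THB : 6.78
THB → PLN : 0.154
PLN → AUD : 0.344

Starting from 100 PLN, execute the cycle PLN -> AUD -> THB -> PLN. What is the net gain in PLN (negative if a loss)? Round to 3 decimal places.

19.196

100 PLN × 0.344 = 34.4 AUD
34.4 AUD × 22.5 = 774 THB
774 THB × 0.154 = 119.196 PLN
Net change: 119.196 − 100 = 19.196 PLN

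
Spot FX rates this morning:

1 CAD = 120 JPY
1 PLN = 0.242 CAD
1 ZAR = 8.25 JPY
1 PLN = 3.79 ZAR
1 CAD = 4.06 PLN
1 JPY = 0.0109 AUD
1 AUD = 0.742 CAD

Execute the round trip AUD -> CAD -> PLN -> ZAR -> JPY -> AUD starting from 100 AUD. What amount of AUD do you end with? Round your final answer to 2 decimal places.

102.67

100 AUD × 0.742 = 74.2 CAD
74.2 CAD × 4.06 = 301.252 PLN
301.252 PLN × 3.79 = 1141.74508 ZAR
1141.74508 ZAR × 8.25 = 9419.39691 JPY
9419.39691 JPY × 0.0109 = 102.671426319 AUD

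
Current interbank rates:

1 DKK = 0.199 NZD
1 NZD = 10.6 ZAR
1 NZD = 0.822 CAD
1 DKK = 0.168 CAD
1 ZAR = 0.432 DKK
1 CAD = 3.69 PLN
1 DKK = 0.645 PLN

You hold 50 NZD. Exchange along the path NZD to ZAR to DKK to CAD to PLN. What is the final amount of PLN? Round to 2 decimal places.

141.94

50 NZD × 10.6 = 530 ZAR
530 ZAR × 0.432 = 228.96 DKK
228.96 DKK × 0.168 = 38.46528 CAD
38.46528 CAD × 3.69 = 141.9368832 PLN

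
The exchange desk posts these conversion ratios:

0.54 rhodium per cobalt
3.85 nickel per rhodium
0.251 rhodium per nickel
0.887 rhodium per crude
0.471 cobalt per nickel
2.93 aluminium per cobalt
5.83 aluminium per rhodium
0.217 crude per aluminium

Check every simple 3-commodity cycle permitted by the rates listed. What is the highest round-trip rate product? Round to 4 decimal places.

1.1222

aluminium→crude→rhodium→aluminium: 0.217 × 0.887 × 5.83 = 1.12215
nickel→cobalt→rhodium→nickel: 0.471 × 0.54 × 3.85 = 0.97921
Maximum is aluminium→crude→rhodium→aluminium at 1.1222; arbitrage exists.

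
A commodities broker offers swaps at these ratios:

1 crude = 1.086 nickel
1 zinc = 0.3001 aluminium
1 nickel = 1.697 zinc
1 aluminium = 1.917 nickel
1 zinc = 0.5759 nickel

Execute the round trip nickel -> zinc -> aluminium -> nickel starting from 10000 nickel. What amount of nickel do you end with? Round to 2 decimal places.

9762.70

10000 nickel × 1.697 = 16970 zinc
16970 zinc × 0.3001 = 5092.697 aluminium
5092.697 aluminium × 1.917 = 9762.700149 nickel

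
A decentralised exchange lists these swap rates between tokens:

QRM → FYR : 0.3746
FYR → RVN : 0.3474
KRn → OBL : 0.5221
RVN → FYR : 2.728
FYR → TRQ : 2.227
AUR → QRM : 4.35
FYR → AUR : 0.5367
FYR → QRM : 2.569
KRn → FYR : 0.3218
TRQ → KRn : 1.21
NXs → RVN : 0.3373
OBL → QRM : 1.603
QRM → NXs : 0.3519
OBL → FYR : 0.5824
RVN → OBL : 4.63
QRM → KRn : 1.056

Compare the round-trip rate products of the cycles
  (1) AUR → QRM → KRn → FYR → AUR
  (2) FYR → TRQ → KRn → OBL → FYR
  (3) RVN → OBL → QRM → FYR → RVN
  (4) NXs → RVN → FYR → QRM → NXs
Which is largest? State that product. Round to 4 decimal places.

0.9659

(1) 4.35 × 1.056 × 0.3218 × 0.5367 = 0.79336
(2) 2.227 × 1.21 × 0.5221 × 0.5824 = 0.81937
(3) 4.63 × 1.603 × 0.3746 × 0.3474 = 0.96586
(4) 0.3373 × 2.728 × 2.569 × 0.3519 = 0.83185
Highest is cycle (3) at 0.9659 (≤1, no arbitrage).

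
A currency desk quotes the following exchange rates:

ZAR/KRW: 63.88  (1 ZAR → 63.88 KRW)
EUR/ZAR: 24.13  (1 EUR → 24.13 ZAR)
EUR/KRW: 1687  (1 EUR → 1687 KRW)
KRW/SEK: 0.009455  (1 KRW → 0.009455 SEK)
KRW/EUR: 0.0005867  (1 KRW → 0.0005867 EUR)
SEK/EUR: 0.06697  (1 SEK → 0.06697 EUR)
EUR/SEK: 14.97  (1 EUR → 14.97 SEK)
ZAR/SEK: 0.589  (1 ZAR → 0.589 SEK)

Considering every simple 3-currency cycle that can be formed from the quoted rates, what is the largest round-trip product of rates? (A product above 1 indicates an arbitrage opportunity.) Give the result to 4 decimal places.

1.0682

EUR→KRW→SEK→EUR: 1687 × 0.009455 × 0.06697 = 1.06821
ZAR→SEK→EUR→ZAR: 0.589 × 0.06697 × 24.13 = 0.95182
ZAR→KRW→EUR→ZAR: 63.88 × 0.0005867 × 24.13 = 0.90435
Maximum is EUR→KRW→SEK→EUR at 1.0682; arbitrage exists.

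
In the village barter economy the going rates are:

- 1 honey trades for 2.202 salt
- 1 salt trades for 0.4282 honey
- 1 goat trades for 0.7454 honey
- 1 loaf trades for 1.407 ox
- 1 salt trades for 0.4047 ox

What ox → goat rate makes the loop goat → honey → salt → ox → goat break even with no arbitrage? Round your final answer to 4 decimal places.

1.5054

Known legs of the cycle: 0.7454 × 2.202 × 0.4047 = 0.66426276276
For no arbitrage the full-cycle product must be 1, so the missing rate is 1 / 0.66426276276 ≈ 1.505428.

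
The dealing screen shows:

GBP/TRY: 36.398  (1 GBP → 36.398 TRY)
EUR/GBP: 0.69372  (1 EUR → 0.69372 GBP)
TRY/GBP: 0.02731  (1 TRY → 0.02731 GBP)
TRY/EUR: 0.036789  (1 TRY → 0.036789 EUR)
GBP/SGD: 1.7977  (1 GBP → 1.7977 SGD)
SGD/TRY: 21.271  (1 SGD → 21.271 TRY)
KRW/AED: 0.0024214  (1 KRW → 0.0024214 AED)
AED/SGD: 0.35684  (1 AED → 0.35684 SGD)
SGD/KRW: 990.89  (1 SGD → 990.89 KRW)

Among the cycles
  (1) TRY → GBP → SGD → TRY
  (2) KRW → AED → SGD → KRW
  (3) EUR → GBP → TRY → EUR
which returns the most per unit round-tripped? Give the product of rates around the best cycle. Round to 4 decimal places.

1.0443

(1) 0.02731 × 1.7977 × 21.271 = 1.04430
(2) 0.0024214 × 0.35684 × 990.89 = 0.85618
(3) 0.69372 × 36.398 × 0.036789 = 0.92892
Highest is cycle (1) at 1.0443 (>1, arbitrage).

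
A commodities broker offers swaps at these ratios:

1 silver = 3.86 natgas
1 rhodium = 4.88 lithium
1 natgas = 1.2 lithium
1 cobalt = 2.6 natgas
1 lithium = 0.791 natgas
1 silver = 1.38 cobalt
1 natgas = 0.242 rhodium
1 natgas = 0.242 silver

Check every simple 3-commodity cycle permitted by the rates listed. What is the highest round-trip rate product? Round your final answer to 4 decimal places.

rhodium→lithium→natgas→rhodium: 4.88 × 0.791 × 0.242 = 0.93414
cobalt→natgas→silver→cobalt: 2.6 × 0.242 × 1.38 = 0.86830
Maximum is rhodium→lithium→natgas→rhodium at 0.9341; no arbitrage — every cycle loses value.

0.9341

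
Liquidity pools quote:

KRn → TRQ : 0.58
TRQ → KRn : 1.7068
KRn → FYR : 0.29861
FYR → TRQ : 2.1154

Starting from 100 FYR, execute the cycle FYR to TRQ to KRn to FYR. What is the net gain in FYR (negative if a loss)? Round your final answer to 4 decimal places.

7.8151

100 FYR × 2.1154 = 211.54 TRQ
211.54 TRQ × 1.7068 = 361.056472 KRn
361.056472 KRn × 0.29861 = 107.81507310392 FYR
Net change: 107.81507310392 − 100 = 7.81507310392 FYR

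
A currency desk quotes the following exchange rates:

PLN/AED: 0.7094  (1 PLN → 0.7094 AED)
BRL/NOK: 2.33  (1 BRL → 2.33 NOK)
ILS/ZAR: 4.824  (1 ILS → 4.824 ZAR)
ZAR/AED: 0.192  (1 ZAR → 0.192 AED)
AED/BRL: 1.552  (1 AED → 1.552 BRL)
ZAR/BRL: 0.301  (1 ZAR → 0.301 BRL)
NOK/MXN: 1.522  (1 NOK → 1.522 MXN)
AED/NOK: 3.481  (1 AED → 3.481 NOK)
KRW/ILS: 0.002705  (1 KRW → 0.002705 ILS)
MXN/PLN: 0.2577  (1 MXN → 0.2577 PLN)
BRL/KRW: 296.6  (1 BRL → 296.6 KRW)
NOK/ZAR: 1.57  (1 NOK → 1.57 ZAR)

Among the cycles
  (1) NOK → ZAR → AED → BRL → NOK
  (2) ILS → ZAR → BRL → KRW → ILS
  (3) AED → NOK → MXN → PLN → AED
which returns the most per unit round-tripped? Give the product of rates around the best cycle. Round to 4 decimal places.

1.1650

(1) 1.57 × 0.192 × 1.552 × 2.33 = 1.09006
(2) 4.824 × 0.301 × 296.6 × 0.002705 = 1.16496
(3) 3.481 × 1.522 × 0.2577 × 0.7094 = 0.96855
Highest is cycle (2) at 1.1650 (>1, arbitrage).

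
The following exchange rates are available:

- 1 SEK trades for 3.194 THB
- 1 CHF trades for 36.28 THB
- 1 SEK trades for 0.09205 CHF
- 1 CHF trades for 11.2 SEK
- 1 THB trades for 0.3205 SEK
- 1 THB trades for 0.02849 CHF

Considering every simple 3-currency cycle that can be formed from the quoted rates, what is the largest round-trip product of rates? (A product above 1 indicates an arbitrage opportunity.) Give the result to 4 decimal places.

1.0703

THB→SEK→CHF→THB: 0.3205 × 0.09205 × 36.28 = 1.07033
THB→CHF→SEK→THB: 0.02849 × 11.2 × 3.194 = 1.01917
Maximum is THB→SEK→CHF→THB at 1.0703; arbitrage exists.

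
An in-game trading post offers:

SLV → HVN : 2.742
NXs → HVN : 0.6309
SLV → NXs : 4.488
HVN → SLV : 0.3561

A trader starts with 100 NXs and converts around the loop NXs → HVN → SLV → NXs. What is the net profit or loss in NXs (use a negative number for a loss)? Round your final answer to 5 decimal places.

0.82897

100 NXs × 0.6309 = 63.09 HVN
63.09 HVN × 0.3561 = 22.466349 SLV
22.466349 SLV × 4.488 = 100.828974312 NXs
Net change: 100.828974312 − 100 = 0.828974312 NXs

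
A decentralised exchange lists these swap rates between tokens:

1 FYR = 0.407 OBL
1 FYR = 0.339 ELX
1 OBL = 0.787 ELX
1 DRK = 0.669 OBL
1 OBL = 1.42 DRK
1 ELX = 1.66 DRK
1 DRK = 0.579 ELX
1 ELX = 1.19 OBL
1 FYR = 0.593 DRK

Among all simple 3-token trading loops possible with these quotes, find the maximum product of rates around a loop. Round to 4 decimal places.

0.9784

ELX→OBL→DRK→ELX: 1.19 × 1.42 × 0.579 = 0.97839
ELX→DRK→OBL→ELX: 1.66 × 0.669 × 0.787 = 0.87399
Maximum is ELX→OBL→DRK→ELX at 0.9784; no arbitrage — every cycle loses value.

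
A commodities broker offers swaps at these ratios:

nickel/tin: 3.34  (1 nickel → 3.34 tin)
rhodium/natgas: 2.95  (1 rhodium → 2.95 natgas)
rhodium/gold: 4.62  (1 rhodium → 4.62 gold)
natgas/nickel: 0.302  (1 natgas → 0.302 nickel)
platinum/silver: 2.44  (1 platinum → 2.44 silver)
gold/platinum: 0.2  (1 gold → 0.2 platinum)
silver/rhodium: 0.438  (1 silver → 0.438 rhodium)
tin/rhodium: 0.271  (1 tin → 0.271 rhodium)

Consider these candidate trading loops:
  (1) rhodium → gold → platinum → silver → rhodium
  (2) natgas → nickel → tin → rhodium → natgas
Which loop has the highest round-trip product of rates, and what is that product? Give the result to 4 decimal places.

(1) 4.62 × 0.2 × 2.44 × 0.438 = 0.98750
(2) 0.302 × 3.34 × 0.271 × 2.95 = 0.80639
Highest is cycle (1) at 0.9875 (≤1, no arbitrage).

0.9875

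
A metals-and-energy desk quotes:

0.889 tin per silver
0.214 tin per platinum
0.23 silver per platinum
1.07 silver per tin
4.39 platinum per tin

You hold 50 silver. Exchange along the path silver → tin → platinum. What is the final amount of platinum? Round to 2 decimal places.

195.14

50 silver × 0.889 = 44.45 tin
44.45 tin × 4.39 = 195.1355 platinum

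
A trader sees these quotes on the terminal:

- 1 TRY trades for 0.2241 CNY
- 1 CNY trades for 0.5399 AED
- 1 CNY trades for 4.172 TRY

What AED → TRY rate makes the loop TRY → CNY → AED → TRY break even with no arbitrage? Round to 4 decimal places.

8.2650

Known legs of the cycle: 0.2241 × 0.5399 = 0.12099159
For no arbitrage the full-cycle product must be 1, so the missing rate is 1 / 0.12099159 ≈ 8.265037.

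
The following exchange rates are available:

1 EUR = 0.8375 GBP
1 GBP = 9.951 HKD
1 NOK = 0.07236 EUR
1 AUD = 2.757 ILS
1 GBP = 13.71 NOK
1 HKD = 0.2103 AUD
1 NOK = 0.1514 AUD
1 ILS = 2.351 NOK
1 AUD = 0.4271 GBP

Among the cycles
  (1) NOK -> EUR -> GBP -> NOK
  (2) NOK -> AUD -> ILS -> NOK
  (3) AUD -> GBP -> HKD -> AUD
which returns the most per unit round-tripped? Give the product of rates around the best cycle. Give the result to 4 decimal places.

0.9813

(1) 0.07236 × 0.8375 × 13.71 = 0.83085
(2) 0.1514 × 2.757 × 2.351 = 0.98133
(3) 0.4271 × 9.951 × 0.2103 = 0.89379
Highest is cycle (2) at 0.9813 (≤1, no arbitrage).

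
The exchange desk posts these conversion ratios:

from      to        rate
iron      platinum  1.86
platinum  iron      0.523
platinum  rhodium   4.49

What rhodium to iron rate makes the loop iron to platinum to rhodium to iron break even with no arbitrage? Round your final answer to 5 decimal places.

Known legs of the cycle: 1.86 × 4.49 = 8.3514
For no arbitrage the full-cycle product must be 1, so the missing rate is 1 / 8.3514 ≈ 0.1197404.

0.11974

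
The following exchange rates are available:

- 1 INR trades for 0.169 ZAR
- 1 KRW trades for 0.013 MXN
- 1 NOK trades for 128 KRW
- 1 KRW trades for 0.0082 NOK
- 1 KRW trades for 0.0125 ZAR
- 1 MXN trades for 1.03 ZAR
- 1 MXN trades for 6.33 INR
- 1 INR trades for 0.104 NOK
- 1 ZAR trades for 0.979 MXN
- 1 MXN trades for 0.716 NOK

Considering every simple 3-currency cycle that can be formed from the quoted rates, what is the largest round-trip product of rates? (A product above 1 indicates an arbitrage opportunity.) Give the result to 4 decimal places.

1.1914

KRW→MXN→NOK→KRW: 0.013 × 0.716 × 128 = 1.19142
INR→ZAR→MXN→INR: 0.169 × 0.979 × 6.33 = 1.04730
Maximum is KRW→MXN→NOK→KRW at 1.1914; arbitrage exists.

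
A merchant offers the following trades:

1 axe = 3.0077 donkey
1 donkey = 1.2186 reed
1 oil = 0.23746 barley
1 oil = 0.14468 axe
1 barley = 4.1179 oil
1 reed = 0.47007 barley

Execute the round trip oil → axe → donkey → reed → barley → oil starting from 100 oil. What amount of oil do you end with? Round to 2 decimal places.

100 oil × 0.14468 = 14.468 axe
14.468 axe × 3.0077 = 43.5154036 donkey
43.5154036 donkey × 1.2186 = 53.02787082696 reed
53.02787082696 reed × 0.47007 = 24.9268112396290872 barley
24.9268112396290872 barley × 4.1179 = 102.64611600366861818088 oil

102.65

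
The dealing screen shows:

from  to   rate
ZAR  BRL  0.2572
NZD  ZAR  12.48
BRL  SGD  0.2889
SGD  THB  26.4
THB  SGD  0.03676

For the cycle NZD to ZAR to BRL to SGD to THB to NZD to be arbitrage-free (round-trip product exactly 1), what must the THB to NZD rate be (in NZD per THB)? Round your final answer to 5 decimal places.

0.04085

Known legs of the cycle: 12.48 × 0.2572 × 0.2889 × 26.4 = 24.48144331776
For no arbitrage the full-cycle product must be 1, so the missing rate is 1 / 24.48144331776 ≈ 0.0408473.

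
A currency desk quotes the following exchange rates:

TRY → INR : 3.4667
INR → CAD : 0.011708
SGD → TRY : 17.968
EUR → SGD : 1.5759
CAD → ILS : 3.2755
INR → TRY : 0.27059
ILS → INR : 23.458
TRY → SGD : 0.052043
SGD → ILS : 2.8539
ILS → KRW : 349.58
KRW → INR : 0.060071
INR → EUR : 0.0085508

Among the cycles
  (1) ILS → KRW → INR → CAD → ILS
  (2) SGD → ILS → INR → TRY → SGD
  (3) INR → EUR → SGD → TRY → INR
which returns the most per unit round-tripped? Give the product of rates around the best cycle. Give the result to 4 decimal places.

0.9428

(1) 349.58 × 0.060071 × 0.011708 × 3.2755 = 0.80533
(2) 2.8539 × 23.458 × 0.27059 × 0.052043 = 0.94277
(3) 0.0085508 × 1.5759 × 17.968 × 3.4667 = 0.83937
Highest is cycle (2) at 0.9428 (≤1, no arbitrage).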